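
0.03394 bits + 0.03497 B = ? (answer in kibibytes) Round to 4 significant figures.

3.829e-5 KiB

0.03394 bit = 4.14307e-6 KiB and 0.03497 B = 3.41504e-5 KiB.
4.14307e-6 + 3.41504e-5 ≈ 3.829e-5 KiB.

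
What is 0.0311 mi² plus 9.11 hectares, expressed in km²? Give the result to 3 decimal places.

0.0311 mi² = 0.0805486 km² and 9.11 ha = 0.0911000 km².
0.0805486 + 0.0911000 ≈ 0.172 km².

0.172 square kilometers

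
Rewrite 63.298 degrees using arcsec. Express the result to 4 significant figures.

227900 arcsec

1 ° = 3600.00 arcsec.
Then 63.298 × 3600.00 ≈ 227900 arcsec.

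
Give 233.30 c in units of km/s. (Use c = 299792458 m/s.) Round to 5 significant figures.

1 c = 299792.5 km/s.
Then 233.30 × 299792.5 ≈ 6.9942 × 10^7 km/s.

6.9942 × 10^7 kilometers per second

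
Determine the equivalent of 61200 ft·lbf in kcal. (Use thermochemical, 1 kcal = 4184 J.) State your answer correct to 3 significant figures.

1 ft·lbf = 0.000324048 kcal.
Then 61200 × 0.000324048 ≈ 19.8 kcal.

19.8 kilocalories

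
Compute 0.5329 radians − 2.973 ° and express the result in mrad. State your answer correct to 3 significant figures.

481 milliradians

0.5329 rad = 532.900 mrad and 2.973 ° = 51.8886 mrad.
532.900 − 51.8886 ≈ 481 mrad.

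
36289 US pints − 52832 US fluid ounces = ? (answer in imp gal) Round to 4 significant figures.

36289 US pt = 3777.11 imp gal and 52832 US fl oz = 343.686 imp gal.
3777.11 − 343.686 ≈ 3433 imp gal.

3433 imperial gallons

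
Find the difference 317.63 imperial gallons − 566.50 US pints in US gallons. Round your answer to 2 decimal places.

317.63 imp gal = 381.458 US gal and 566.50 US pt = 70.8125 US gal.
381.458 − 70.8125 ≈ 310.65 US gal.

310.65 US gallons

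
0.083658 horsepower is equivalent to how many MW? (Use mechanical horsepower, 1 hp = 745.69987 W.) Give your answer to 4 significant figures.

6.238 × 10^-5 MW

1 horsepower = 0.000745700 megawatts.
Then 0.083658 × 0.000745700 ≈ 6.238 × 10^-5 MW.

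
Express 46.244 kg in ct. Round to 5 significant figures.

231220 ct

1 kilogram = 5000.00 ct.
Thus 46.244 × 5000.00 ≈ 231220 ct.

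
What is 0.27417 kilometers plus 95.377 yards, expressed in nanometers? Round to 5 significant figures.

0.27417 km = 2.74170 × 10^11 nm and 95.377 yd = 8.72127 × 10^10 nm.
2.74170 × 10^11 + 8.72127 × 10^10 ≈ 3.6138 × 10^11 nm.

3.6138 × 10^11 nanometers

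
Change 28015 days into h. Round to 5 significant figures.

1 d = 24.0000 h.
28015 × 24.0000 ≈ 672360 h.

672360 hours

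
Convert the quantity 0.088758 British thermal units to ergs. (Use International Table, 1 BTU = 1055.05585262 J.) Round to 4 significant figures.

9.364e+8 erg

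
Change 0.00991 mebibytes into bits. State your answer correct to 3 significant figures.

83100 bits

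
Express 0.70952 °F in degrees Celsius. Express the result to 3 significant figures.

°F = °C × 9/5 + 32.
Applying the formula gives -17.4 °C.

-17.4 °C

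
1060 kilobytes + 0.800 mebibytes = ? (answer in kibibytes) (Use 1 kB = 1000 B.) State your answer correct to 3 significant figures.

1060 kB = 1035.16 KiB and 0.800 MiB = 819.200 KiB.
1035.16 + 819.200 ≈ 1850 KiB.

1850 kibibytes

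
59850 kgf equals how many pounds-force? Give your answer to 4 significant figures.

131900 lbf

1 kilogram-force = 2.20462 pounds-force.
So 59850 × 2.20462 ≈ 131900 lbf.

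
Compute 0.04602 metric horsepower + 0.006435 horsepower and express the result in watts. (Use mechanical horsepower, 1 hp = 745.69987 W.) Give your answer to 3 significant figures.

38.6 W

0.04602 PS = 33.8477 W and 0.006435 hp = 4.79858 W.
33.8477 + 4.79858 ≈ 38.6 W.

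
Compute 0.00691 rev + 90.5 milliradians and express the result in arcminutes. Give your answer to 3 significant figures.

0.00691 rev = 149.256 arcmin and 90.5 mrad = 311.116 arcmin.
149.256 + 311.116 ≈ 460 arcmin.

460 arcmin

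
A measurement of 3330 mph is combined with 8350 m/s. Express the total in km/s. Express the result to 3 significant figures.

9.84 kilometers per second

3330 mph = 1.48864 km/s and 8350 m/s = 8.35000 km/s.
1.48864 + 8.35000 ≈ 9.84 km/s.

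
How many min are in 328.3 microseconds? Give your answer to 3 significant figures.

5.47 × 10^-6 min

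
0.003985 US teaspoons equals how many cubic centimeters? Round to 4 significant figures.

0.01964 cm³

1 US tsp = 4.92892 cubic centimeters.
So 0.003985 × 4.92892 ≈ 0.01964 cm³.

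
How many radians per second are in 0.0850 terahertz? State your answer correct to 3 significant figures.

1 THz = 6.28319 × 10^12 rad/s.
0.0850 × 6.28319 × 10^12 ≈ 5.34 × 10^11 rad/s.

5.34 × 10^11 rad/s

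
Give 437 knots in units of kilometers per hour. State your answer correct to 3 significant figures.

1 knot = 1.85200 km/h.
Then 437 × 1.85200 ≈ 809 km/h.

809 km/h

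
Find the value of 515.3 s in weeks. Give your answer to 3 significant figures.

0.000852 wk

1 second = 1.65344 × 10^-6 weeks.
Then 515.3 × 1.65344 × 10^-6 ≈ 0.000852 wk.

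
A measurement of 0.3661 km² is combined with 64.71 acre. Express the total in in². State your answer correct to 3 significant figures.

9.73e+8 square inches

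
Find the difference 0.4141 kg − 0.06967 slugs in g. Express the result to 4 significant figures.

-602.7 g

0.4141 kg = 414.100 g and 0.06967 slug = 1016.76 g.
414.100 − 1016.76 ≈ -602.7 g.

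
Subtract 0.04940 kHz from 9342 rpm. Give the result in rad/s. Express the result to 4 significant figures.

9342 rpm = 978.292 rad/s and 0.04940 kHz = 310.389 rad/s.
978.292 − 310.389 ≈ 667.9 rad/s.

667.9 rad/s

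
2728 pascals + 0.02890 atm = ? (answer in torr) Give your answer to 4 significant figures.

42.43 torr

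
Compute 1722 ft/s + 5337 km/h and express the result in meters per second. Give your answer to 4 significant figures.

2007 m/s

1722 ft/s = 524.866 m/s and 5337 km/h = 1482.50 m/s.
524.866 + 1482.50 ≈ 2007 m/s.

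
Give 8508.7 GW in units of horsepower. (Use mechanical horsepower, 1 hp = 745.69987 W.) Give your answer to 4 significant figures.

1.141 × 10^10 hp

1 GW = 1.34102 × 10^6 hp.
So 8508.7 × 1.34102 × 10^6 ≈ 1.141 × 10^10 hp.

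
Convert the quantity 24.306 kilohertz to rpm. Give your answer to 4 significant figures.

1.458 × 10^6 rpm

1 kilohertz = 60000.0 rpm.
Thus 24.306 × 60000.0 ≈ 1.458 × 10^6 rpm.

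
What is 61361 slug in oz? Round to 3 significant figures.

3.16e+7 ounces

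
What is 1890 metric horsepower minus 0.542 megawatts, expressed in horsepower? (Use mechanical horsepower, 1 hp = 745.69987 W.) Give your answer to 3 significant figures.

1890 PS = 1864.14 hp and 0.542 MW = 726.834 hp.
1864.14 − 726.834 ≈ 1140 hp.

1140 hp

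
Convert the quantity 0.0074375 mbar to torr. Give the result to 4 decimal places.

1 millibar = 0.750062 torr.
Then 0.0074375 × 0.750062 ≈ 0.0056 torr.

0.0056 torr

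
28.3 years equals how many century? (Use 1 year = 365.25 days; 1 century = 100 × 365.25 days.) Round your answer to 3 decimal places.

0.283 centuries

1 year = 0.0100000 century.
So 28.3 × 0.0100000 ≈ 0.283 century.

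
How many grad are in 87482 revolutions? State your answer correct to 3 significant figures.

1 revolution = 400.000 gradians.
So 87482 × 400.000 ≈ 3.50 × 10^7 grad.

3.50 × 10^7 grad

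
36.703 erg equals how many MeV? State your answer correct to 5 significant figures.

1 erg = 624151 MeV.
Then 36.703 × 624151 ≈ 2.2908e+7 MeV.

2.2908e+7 megaelectronvolts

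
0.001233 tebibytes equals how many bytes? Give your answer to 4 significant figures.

1.356e+9 B

1 tebibyte = 1.09951e+12 B.
Then 0.001233 × 1.09951e+12 ≈ 1.356e+9 B.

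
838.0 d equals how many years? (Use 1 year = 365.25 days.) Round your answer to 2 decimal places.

1 day = 0.00273785 yr.
Thus 838.0 × 0.00273785 ≈ 2.29 yr.

2.29 yr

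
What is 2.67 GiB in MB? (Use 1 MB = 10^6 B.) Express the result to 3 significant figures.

2870 MB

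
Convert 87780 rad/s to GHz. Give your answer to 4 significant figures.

1 rad/s = 1.59155e-10 gigahertz.
87780 × 1.59155e-10 ≈ 1.397e-5 GHz.

1.397e-5 GHz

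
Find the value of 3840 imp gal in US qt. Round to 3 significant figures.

1 imp gal = 4.80380 US qt.
Thus 3840 × 4.80380 ≈ 18400 US qt.

18400 US quarts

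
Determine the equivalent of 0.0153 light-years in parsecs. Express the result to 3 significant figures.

1 light-year = 0.306601 pc.
0.0153 × 0.306601 ≈ 0.00469 pc.

0.00469 pc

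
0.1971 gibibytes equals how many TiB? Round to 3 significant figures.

0.000192 TiB

1 gibibyte = 0.0009765625 tebibytes.
Thus 0.1971 × 0.0009765625 ≈ 0.000192 TiB.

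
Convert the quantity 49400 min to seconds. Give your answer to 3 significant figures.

2.96 × 10^6 s

1 min = 60.0000 seconds.
So 49400 × 60.0000 ≈ 2.96 × 10^6 s.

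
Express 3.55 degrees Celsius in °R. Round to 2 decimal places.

°R = (°C + 273.15) × 9/5.
Applying the formula gives 498.06 °R.

498.06 degrees Rankine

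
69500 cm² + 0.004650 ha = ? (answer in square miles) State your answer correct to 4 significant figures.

69500 cm² = 2.68341 × 10^-6 mi² and 0.004650 ha = 1.79538 × 10^-5 mi².
2.68341 × 10^-6 + 1.79538 × 10^-5 ≈ 2.064 × 10^-5 mi².

2.064 × 10^-5 square miles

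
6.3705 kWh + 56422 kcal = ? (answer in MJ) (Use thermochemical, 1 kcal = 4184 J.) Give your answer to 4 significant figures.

259.0 megajoules

6.3705 kWh = 22.9338 MJ and 56422 kcal = 236.070 MJ.
22.9338 + 236.070 ≈ 259.0 MJ.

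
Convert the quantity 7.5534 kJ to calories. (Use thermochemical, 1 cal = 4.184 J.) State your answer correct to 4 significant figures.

1805 calories

1 kilojoule = 239.006 calories.
Then 7.5534 × 239.006 ≈ 1805 cal.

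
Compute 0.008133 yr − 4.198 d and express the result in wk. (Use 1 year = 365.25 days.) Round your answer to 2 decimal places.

-0.18 weeks

0.008133 yr = 0.424368 wk and 4.198 d = 0.599714 wk.
0.424368 − 0.599714 ≈ -0.18 wk.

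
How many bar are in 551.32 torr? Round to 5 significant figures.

0.73503 bar

1 torr = 0.00133322 bar.
Then 551.32 × 0.00133322 ≈ 0.73503 bar.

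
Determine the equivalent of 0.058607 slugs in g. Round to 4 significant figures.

1 slug = 14593.9 grams.
0.058607 × 14593.9 ≈ 855.3 g.

855.3 grams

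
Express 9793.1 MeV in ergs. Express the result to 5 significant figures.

0.015690 ergs

1 MeV = 1.60218e-6 erg.
Then 9793.1 × 1.60218e-6 ≈ 0.015690 erg.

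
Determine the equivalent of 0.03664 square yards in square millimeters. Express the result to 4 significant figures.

30640 square millimeters

1 yd² = 836127 square millimeters.
0.03664 × 836127 ≈ 30640 mm².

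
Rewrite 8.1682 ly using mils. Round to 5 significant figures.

3.0424 × 10^21 mil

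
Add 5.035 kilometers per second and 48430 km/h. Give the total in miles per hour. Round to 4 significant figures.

5.035 km/s = 11263.0 mph and 48430 km/h = 30093.0 mph.
11263.0 + 30093.0 ≈ 41360 mph.

41360 mph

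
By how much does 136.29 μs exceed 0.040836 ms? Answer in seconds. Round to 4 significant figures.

9.545e-5 s

136.29 μs = 0.000136290 s and 0.040836 ms = 4.08360e-5 s.
0.000136290 − 4.08360e-5 ≈ 9.545e-5 s.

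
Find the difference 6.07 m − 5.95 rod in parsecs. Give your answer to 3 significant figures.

-7.73 × 10^-16 parsecs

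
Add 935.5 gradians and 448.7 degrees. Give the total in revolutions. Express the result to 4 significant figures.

3.585 rev

935.5 grad = 2.33875 rev and 448.7 ° = 1.24639 rev.
2.33875 + 1.24639 ≈ 3.585 rev.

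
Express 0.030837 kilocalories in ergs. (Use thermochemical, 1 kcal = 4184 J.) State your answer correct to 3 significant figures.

1.29e+9 erg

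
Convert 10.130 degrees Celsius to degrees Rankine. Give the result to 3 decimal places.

°R = (°C + 273.15) × 9/5.
Applying the formula gives 509.904 °R.

509.904 °R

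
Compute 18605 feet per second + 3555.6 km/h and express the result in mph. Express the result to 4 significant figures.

14890 miles per hour

18605 ft/s = 12685.2 mph and 3555.6 km/h = 2209.35 mph.
12685.2 + 2209.35 ≈ 14890 mph.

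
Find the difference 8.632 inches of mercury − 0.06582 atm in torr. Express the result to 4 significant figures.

8.632 inHg = 219.253 torr and 0.06582 atm = 50.0232 torr.
219.253 − 50.0232 ≈ 169.2 torr.

169.2 torr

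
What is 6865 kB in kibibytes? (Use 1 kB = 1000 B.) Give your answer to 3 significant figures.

6700 KiB

1 kilobyte = 0.9765625 KiB.
So 6865 × 0.9765625 ≈ 6700 KiB.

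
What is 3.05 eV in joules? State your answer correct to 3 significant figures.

4.89e-19 joules

1 electronvolt = 1.60218e-19 J.
Thus 3.05 × 1.60218e-19 ≈ 4.89e-19 J.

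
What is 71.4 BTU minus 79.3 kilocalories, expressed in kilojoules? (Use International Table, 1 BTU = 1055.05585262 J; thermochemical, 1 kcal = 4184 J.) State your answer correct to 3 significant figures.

-256 kJ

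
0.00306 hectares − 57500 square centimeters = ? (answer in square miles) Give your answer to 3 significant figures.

9.59e-6 mi²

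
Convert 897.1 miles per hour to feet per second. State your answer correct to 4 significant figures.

1316 ft/s

1 mile per hour = 1.46667 ft/s.
Then 897.1 × 1.46667 ≈ 1316 ft/s.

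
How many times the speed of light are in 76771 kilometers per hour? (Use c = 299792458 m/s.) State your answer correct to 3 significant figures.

1 km/h = 9.26567 × 10^-10 c.
Thus 76771 × 9.26567 × 10^-10 ≈ 7.11 × 10^-5 c.

7.11 × 10^-5 times the speed of light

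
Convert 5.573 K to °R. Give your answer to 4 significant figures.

10.03 °R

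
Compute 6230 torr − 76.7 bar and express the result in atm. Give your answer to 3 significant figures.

6230 torr = 8.19737 atm and 76.7 bar = 75.6970 atm.
8.19737 − 75.6970 ≈ -67.5 atm.

-67.5 atm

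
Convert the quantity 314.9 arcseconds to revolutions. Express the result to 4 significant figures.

0.0002430 revolutions

1 arcsec = 7.71605e-7 rev.
314.9 × 7.71605e-7 ≈ 0.0002430 rev.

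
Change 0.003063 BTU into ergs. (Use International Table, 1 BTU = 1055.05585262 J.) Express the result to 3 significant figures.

3.23e+7 erg

1 British thermal unit = 1.05506e+10 erg.
So 0.003063 × 1.05506e+10 ≈ 3.23e+7 erg.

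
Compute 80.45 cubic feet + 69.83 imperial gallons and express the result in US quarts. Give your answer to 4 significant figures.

2743 US quarts

80.45 ft³ = 2407.23 US qt and 69.83 imp gal = 335.449 US qt.
2407.23 + 335.449 ≈ 2743 US qt.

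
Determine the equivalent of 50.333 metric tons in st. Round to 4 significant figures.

1 metric ton = 157.473 st.
So 50.333 × 157.473 ≈ 7926 st.

7926 st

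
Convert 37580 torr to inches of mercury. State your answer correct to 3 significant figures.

1 torr = 0.0393701 inHg.
37580 × 0.0393701 ≈ 1480 inHg.

1480 inches of mercury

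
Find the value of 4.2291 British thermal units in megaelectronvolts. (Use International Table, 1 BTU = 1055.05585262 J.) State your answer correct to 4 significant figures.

2.785e+16 megaelectronvolts

1 BTU = 6.58514e+15 megaelectronvolts.
So 4.2291 × 6.58514e+15 ≈ 2.785e+16 MeV.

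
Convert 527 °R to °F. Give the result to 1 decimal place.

67.3 °F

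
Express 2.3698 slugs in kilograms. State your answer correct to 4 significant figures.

1 slug = 14.5939 kg.
2.3698 × 14.5939 ≈ 34.58 kg.

34.58 kilograms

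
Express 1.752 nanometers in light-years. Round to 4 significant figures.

1.852 × 10^-25 ly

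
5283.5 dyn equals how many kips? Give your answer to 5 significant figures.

1.1878e-5 kips

1 dyne = 2.24809e-9 kip.
So 5283.5 × 2.24809e-9 ≈ 1.1878e-5 kip.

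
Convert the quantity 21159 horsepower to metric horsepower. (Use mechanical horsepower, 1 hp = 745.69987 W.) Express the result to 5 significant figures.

21452 metric horsepower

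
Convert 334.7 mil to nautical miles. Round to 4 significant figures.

1 mil = 1.37149 × 10^-8 nmi.
So 334.7 × 1.37149 × 10^-8 ≈ 4.590 × 10^-6 nmi.

4.590 × 10^-6 nmi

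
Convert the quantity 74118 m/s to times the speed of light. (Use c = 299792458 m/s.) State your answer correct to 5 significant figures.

0.00024723 c

1 meter per second = 3.33564e-9 c.
So 74118 × 3.33564e-9 ≈ 0.00024723 c.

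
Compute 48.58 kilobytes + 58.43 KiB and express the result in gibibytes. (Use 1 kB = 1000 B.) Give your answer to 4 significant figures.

48.58 kB = 4.52437e-5 GiB and 58.43 KiB = 5.57232e-5 GiB.
4.52437e-5 + 5.57232e-5 ≈ 0.0001010 GiB.

0.0001010 GiB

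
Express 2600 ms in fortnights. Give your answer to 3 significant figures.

2.15 × 10^-6 fortnights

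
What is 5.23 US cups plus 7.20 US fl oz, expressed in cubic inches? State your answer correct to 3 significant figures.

88.5 cubic inches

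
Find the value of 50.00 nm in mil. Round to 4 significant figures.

0.001969 mil

1 nm = 3.93701e-5 mil.
So 50.00 × 3.93701e-5 ≈ 0.001969 mil.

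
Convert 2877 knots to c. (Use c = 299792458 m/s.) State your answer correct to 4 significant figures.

4.937e-6 c

1 kn = 1.71600e-9 times the speed of light.
2877 × 1.71600e-9 ≈ 4.937e-6 c.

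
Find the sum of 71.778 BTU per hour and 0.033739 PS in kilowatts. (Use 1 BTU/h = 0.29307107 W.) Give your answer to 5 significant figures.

0.045851 kW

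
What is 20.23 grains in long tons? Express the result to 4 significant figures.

1 grain = 6.37755 × 10^-8 long ton.
Then 20.23 × 6.37755 × 10^-8 ≈ 1.290 × 10^-6 long ton.

1.290 × 10^-6 long tons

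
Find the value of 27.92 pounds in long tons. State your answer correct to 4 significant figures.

0.01246 long tons

1 lb = 0.000446429 long ton.
27.92 × 0.000446429 ≈ 0.01246 long ton.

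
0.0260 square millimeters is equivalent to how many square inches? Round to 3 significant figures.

4.03 × 10^-5 square inches

1 mm² = 0.00155000 in².
0.0260 × 0.00155000 ≈ 4.03 × 10^-5 in².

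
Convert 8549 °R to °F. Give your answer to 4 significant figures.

8089 °F

°R = °F + 459.67.
Applying the formula gives 8089 °F.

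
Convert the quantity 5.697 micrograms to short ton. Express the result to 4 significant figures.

1 μg = 1.10231 × 10^-12 short tons.
So 5.697 × 1.10231 × 10^-12 ≈ 6.280 × 10^-12 short ton.

6.280 × 10^-12 short ton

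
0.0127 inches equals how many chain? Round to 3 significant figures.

1 in = 0.00126263 chains.
0.0127 × 0.00126263 ≈ 1.60e-5 chain.

1.60e-5 chains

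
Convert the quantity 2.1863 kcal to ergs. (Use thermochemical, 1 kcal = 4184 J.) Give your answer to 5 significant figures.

1 kilocalorie = 4.18400e+10 erg.
So 2.1863 × 4.18400e+10 ≈ 9.1475e+10 erg.

9.1475e+10 ergs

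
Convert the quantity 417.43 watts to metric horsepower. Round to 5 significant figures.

0.56755 PS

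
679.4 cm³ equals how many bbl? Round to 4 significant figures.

0.004273 bbl

1 cm³ = 6.28981 × 10^-6 oil barrels.
Then 679.4 × 6.28981 × 10^-6 ≈ 0.004273 bbl.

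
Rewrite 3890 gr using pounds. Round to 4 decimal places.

1 grain = 0.000142857 lb.
3890 × 0.000142857 ≈ 0.5557 lb.

0.5557 lb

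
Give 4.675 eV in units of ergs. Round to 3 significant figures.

7.49 × 10^-12 erg

1 eV = 1.60218 × 10^-12 ergs.
Then 4.675 × 1.60218 × 10^-12 ≈ 7.49 × 10^-12 erg.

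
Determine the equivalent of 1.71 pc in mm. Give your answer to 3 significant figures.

1 pc = 3.08568e+19 millimeters.
1.71 × 3.08568e+19 ≈ 5.28e+19 mm.

5.28e+19 mm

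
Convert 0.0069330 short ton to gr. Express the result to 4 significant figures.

97060 gr

1 short ton = 1.40000 × 10^7 gr.
0.0069330 × 1.40000 × 10^7 ≈ 97060 gr.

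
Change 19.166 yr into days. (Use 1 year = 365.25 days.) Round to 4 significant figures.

1 year = 365.250 d.
Thus 19.166 × 365.250 ≈ 7000 d.

7000 d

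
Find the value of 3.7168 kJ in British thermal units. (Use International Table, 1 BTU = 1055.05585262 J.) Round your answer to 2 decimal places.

3.52 British thermal units

1 kJ = 0.947817 BTU.
Then 3.7168 × 0.947817 ≈ 3.52 BTU.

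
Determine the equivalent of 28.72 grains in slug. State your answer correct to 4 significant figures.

0.0001275 slug

1 gr = 4.44014e-6 slug.
28.72 × 4.44014e-6 ≈ 0.0001275 slug.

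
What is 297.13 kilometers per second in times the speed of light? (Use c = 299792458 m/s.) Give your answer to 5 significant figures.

1 kilometer per second = 3.33564e-6 times the speed of light.
So 297.13 × 3.33564e-6 ≈ 0.00099112 c.

0.00099112 c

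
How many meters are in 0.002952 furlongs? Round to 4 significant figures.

1 furlong = 201.168 m.
Then 0.002952 × 201.168 ≈ 0.5938 m.

0.5938 m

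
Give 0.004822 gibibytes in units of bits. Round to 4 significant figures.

1 gibibyte = 8.58993e+9 bit.
So 0.004822 × 8.58993e+9 ≈ 4.142e+7 bit.

4.142e+7 bits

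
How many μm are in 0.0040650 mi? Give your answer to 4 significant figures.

1 mile = 1.60934e+9 μm.
0.0040650 × 1.60934e+9 ≈ 6.542e+6 μm.

6.542e+6 μm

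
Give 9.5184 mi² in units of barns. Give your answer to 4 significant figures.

2.465 × 10^35 barns

1 square mile = 2.58999 × 10^34 barns.
Thus 9.5184 × 2.58999 × 10^34 ≈ 2.465 × 10^35 barn.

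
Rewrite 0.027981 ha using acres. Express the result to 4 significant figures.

1 ha = 2.47105 acre.
Thus 0.027981 × 2.47105 ≈ 0.06914 acre.

0.06914 acres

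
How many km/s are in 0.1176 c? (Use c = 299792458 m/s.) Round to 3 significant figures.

35300 kilometers per second

1 speed of light = 299792 kilometers per second.
Thus 0.1176 × 299792 ≈ 35300 km/s.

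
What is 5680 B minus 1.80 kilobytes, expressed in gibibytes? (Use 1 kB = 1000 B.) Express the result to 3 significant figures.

5680 B = 5.28991 × 10^-6 GiB and 1.80 kB = 1.67638 × 10^-6 GiB.
5.28991 × 10^-6 − 1.67638 × 10^-6 ≈ 3.61 × 10^-6 GiB.

3.61 × 10^-6 GiB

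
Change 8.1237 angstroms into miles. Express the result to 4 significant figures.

5.048e-13 mi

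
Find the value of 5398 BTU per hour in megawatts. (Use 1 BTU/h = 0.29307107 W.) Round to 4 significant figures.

0.001582 MW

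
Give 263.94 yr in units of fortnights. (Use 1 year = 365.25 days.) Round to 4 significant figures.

1 year = 26.0893 fortnights.
So 263.94 × 26.0893 ≈ 6886 fortnight.

6886 fortnights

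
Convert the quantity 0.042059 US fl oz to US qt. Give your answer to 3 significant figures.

0.00131 US qt

1 US fluid ounce = 0.0312500 US qt.
So 0.042059 × 0.0312500 ≈ 0.00131 US qt.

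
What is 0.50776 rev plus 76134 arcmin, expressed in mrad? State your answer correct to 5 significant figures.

25337 mrad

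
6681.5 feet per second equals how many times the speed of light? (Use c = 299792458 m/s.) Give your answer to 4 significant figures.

6.793 × 10^-6 c

1 foot per second = 1.01670 × 10^-9 times the speed of light.
Then 6681.5 × 1.01670 × 10^-9 ≈ 6.793 × 10^-6 c.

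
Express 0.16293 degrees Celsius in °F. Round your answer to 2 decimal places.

32.29 degrees Fahrenheit

°C = (°F − 32) × 5/9.
Applying the formula gives 32.29 °F.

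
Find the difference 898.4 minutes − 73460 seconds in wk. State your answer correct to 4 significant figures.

-0.03233 wk

898.4 min = 0.08912698 wk and 73460 s = 0.1214616 wk.
0.08912698 − 0.1214616 ≈ -0.03233 wk.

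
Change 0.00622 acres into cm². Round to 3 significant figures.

1 acre = 4.04686 × 10^7 square centimeters.
So 0.00622 × 4.04686 × 10^7 ≈ 252000 cm².

252000 square centimeters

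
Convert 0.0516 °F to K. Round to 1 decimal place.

255.4 K

K = (°F + 459.67) × 5/9.
Applying the formula gives 255.4 K.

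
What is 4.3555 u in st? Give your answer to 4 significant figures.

1.139e-27 stone

1 u = 2.61490e-28 st.
Thus 4.3555 × 2.61490e-28 ≈ 1.139e-27 st.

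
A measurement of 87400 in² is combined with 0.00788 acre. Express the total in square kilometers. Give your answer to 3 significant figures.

87400 in² = 5.63870e-5 km² and 0.00788 acre = 3.18892e-5 km².
5.63870e-5 + 3.18892e-5 ≈ 8.83e-5 km².

8.83e-5 km²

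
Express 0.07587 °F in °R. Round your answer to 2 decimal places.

459.75 °R

°R = °F + 459.67.
Applying the formula gives 459.75 °R.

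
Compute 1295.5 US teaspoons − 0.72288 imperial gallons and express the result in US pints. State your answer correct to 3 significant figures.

1295.5 US tsp = 13.4948 US pt and 0.72288 imp gal = 6.94514 US pt.
13.4948 − 6.94514 ≈ 6.55 US pt.

6.55 US pt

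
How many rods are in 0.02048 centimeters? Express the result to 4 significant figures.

1 cm = 0.00198839 rods.
0.02048 × 0.00198839 ≈ 4.072e-5 rod.

4.072e-5 rods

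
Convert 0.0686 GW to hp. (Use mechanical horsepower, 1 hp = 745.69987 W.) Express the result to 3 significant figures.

92000 horsepower

1 gigawatt = 1.34102 × 10^6 horsepower.
0.0686 × 1.34102 × 10^6 ≈ 92000 hp.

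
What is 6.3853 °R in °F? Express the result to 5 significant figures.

-453.28 °F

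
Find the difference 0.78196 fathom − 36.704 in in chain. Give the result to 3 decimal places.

0.025 chains

0.78196 fathom = 0.0710873 chain and 36.704 in = 0.0463434 chain.
0.0710873 − 0.0463434 ≈ 0.025 chain.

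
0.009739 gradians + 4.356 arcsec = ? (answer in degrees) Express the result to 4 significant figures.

0.009739 grad = 0.00876510 ° and 4.356 arcsec = 0.00121000 °.
0.00876510 + 0.00121000 ≈ 0.009975 °.

0.009975 °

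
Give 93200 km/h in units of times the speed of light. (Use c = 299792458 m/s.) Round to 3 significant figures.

8.64 × 10^-5 c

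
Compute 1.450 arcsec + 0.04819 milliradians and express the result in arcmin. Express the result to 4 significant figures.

0.1898 arcminutes

1.450 arcsec = 0.0241667 arcmin and 0.04819 mrad = 0.165665 arcmin.
0.0241667 + 0.165665 ≈ 0.1898 arcmin.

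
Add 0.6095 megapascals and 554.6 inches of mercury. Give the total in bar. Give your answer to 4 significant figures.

24.88 bar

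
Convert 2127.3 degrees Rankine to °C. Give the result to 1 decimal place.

°R = (°C + 273.15) × 9/5.
Applying the formula gives 908.7 °C.

908.7 degrees Celsius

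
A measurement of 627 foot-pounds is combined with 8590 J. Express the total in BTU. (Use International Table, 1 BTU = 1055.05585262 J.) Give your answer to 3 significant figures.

8.95 British thermal units

627 ft·lbf = 0.805737 BTU and 8590 J = 8.14175 BTU.
0.805737 + 8.14175 ≈ 8.95 BTU.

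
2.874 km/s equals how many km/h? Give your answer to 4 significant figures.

1 km/s = 3600.00 kilometers per hour.
So 2.874 × 3600.00 ≈ 10350 km/h.

10350 km/h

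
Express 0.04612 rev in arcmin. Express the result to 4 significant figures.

1 rev = 21600.0 arcmin.
0.04612 × 21600.0 ≈ 996.2 arcmin.

996.2 arcmin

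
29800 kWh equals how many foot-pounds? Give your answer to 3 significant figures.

7.91e+10 ft·lbf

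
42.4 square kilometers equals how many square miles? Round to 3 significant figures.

16.4 mi²

1 square kilometer = 0.386102 square miles.
Then 42.4 × 0.386102 ≈ 16.4 mi².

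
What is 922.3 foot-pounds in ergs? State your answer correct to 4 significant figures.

1 foot-pound = 1.35582 × 10^7 erg.
Thus 922.3 × 1.35582 × 10^7 ≈ 1.250 × 10^10 erg.

1.250 × 10^10 erg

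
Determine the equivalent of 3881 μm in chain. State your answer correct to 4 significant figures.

0.0001929 chains

1 micrometer = 4.97097 × 10^-8 chain.
3881 × 4.97097 × 10^-8 ≈ 0.0001929 chain.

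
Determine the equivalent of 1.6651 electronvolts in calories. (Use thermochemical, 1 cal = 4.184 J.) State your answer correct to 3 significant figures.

6.38e-20 calories

1 electronvolt = 3.82929e-20 cal.
Thus 1.6651 × 3.82929e-20 ≈ 6.38e-20 cal.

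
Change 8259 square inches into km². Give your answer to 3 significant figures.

5.33e-6 km²

1 in² = 6.45160e-10 km².
Then 8259 × 6.45160e-10 ≈ 5.33e-6 km².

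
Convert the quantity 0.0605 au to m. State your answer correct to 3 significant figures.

9.05 × 10^9 meters

1 au = 1.49598 × 10^11 m.
Then 0.0605 × 1.49598 × 10^11 ≈ 9.05 × 10^9 m.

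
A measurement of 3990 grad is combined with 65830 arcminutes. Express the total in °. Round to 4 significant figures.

4688 °

3990 grad = 3591.00 ° and 65830 arcmin = 1097.17 °.
3591.00 + 1097.17 ≈ 4688 °.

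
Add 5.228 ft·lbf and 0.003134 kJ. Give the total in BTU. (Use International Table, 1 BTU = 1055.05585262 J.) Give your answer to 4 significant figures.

0.009689 British thermal units

5.228 ft·lbf = 0.00671833 BTU and 0.003134 kJ = 0.00297046 BTU.
0.00671833 + 0.00297046 ≈ 0.009689 BTU.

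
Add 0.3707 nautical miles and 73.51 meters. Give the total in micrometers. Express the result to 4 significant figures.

7.600e+8 μm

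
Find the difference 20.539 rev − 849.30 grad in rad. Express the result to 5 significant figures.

20.539 rev = 129.050 rad and 849.30 grad = 13.3408 rad.
129.050 − 13.3408 ≈ 115.71 rad.

115.71 radians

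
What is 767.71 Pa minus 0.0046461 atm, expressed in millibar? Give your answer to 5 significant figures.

2.9694 mbar

767.71 Pa = 7.67710 mbar and 0.0046461 atm = 4.70766 mbar.
7.67710 − 4.70766 ≈ 2.9694 mbar.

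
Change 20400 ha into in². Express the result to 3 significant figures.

1 hectare = 1.55000 × 10^7 in².
So 20400 × 1.55000 × 10^7 ≈ 3.16 × 10^11 in².

3.16 × 10^11 in²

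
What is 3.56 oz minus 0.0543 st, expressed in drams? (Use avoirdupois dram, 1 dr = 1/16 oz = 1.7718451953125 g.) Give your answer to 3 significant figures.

3.56 oz = 56.9600 dr and 0.0543 st = 194.611 dr.
56.9600 − 194.611 ≈ -138 dr.

-138 dr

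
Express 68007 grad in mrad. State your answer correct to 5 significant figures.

1.0683e+6 milliradians

1 gradian = 15.7080 milliradians.
So 68007 × 15.7080 ≈ 1.0683e+6 mrad.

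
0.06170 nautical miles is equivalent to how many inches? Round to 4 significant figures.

4499 in

1 nautical mile = 72913.4 inches.
0.06170 × 72913.4 ≈ 4499 in.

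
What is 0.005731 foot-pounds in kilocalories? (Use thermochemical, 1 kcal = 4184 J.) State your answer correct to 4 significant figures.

1 ft·lbf = 0.000324048 kilocalories.
Then 0.005731 × 0.000324048 ≈ 1.857e-6 kcal.

1.857e-6 kcal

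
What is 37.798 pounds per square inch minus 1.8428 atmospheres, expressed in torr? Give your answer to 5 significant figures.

37.798 psi = 1954.72 torr and 1.8428 atm = 1400.53 torr.
1954.72 − 1400.53 ≈ 554.19 torr.

554.19 torr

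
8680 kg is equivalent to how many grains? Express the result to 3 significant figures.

1.34e+8 gr

1 kilogram = 15432.4 gr.
Then 8680 × 15432.4 ≈ 1.34e+8 gr.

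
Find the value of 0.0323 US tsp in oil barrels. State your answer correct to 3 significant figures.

1 US tsp = 3.10020e-5 oil barrels.
Thus 0.0323 × 3.10020e-5 ≈ 1.00e-6 bbl.

1.00e-6 oil barrels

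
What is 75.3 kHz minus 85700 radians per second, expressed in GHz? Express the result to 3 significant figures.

6.17e-5 gigahertz

75.3 kHz = 7.53000e-5 GHz and 85700 rad/s = 1.36396e-5 GHz.
7.53000e-5 − 1.36396e-5 ≈ 6.17e-5 GHz.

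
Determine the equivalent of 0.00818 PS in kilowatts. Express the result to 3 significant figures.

0.00602 kilowatts

1 PS = 0.735499 kilowatts.
0.00818 × 0.735499 ≈ 0.00602 kW.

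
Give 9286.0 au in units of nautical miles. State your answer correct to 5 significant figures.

7.5009 × 10^11 nmi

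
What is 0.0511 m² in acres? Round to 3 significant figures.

1 square meter = 0.000247105 acre.
Then 0.0511 × 0.000247105 ≈ 1.26e-5 acre.

1.26e-5 acre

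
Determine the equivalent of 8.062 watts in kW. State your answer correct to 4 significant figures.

1 watt = 0.00100000 kW.
8.062 × 0.00100000 ≈ 0.008062 kW.

0.008062 kW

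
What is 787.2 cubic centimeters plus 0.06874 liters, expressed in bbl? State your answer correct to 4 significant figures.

787.2 cm³ = 0.00495134 bbl and 0.06874 L = 0.000432362 bbl.
0.00495134 + 0.000432362 ≈ 0.005384 bbl.

0.005384 bbl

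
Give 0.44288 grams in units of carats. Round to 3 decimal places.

1 gram = 5.00000 carats.
0.44288 × 5.00000 ≈ 2.214 ct.

2.214 ct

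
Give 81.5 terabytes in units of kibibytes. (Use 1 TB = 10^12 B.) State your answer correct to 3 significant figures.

1 TB = 9.765625 × 10^8 kibibytes.
Then 81.5 × 9.765625 × 10^8 ≈ 7.96 × 10^10 KiB.

7.96 × 10^10 KiB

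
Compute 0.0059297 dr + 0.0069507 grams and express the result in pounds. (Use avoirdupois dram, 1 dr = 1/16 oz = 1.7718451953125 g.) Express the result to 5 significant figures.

0.0059297 dr = 2.31629 × 10^-5 lb and 0.0069507 g = 1.53237 × 10^-5 lb.
2.31629 × 10^-5 + 1.53237 × 10^-5 ≈ 3.8487 × 10^-5 lb.

3.8487 × 10^-5 lb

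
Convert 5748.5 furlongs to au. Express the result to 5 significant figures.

7.7302 × 10^-6 au

1 furlong = 1.34473 × 10^-9 au.
Then 5748.5 × 1.34473 × 10^-9 ≈ 7.7302 × 10^-6 au.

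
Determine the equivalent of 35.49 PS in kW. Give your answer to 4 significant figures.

26.10 kilowatts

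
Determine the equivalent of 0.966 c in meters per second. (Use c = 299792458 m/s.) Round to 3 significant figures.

2.90e+8 m/s

1 speed of light = 2.99792e+8 m/s.
0.966 × 2.99792e+8 ≈ 2.90e+8 m/s.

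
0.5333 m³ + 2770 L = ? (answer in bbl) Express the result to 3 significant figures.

20.8 oil barrels

0.5333 m³ = 3.35436 bbl and 2770 L = 17.4228 bbl.
3.35436 + 17.4228 ≈ 20.8 bbl.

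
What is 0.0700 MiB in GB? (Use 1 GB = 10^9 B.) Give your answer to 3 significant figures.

7.34e-5 gigabytes

1 MiB = 0.00104858 GB.
So 0.0700 × 0.00104858 ≈ 7.34e-5 GB.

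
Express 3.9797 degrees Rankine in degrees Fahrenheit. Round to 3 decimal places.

-455.690 degrees Fahrenheit

°R = °F + 459.67.
Applying the formula gives -455.690 °F.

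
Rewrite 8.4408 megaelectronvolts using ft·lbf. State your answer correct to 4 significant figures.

1 MeV = 1.181705 × 10^-13 foot-pounds.
8.4408 × 1.181705 × 10^-13 ≈ 9.975 × 10^-13 ft·lbf.

9.975 × 10^-13 ft·lbf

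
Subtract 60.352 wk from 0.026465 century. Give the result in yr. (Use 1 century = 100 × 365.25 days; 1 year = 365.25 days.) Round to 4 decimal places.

1.4899 years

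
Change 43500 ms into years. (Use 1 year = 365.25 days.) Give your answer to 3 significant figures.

1.38e-6 yr

1 millisecond = 3.16881e-11 yr.
Then 43500 × 3.16881e-11 ≈ 1.38e-6 yr.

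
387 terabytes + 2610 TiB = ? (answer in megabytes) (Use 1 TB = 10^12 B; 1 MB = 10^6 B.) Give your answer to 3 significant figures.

3.26 × 10^9 megabytes

387 TB = 3.87000 × 10^8 MB and 2610 TiB = 2.86973 × 10^9 MB.
3.87000 × 10^8 + 2.86973 × 10^9 ≈ 3.26 × 10^9 MB.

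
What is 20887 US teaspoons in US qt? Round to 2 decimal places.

1 US tsp = 0.00520833 US quarts.
Then 20887 × 0.00520833 ≈ 108.79 US qt.

108.79 US quarts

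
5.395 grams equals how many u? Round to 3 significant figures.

1 gram = 6.02214e+23 u.
So 5.395 × 6.02214e+23 ≈ 3.25e+24 u.

3.25e+24 atomic mass units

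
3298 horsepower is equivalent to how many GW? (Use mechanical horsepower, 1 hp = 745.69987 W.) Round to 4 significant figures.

1 horsepower = 7.45700 × 10^-7 GW.
Thus 3298 × 7.45700 × 10^-7 ≈ 0.002459 GW.

0.002459 GW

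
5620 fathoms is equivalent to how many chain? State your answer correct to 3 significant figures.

1 fathom = 0.0909091 chains.
So 5620 × 0.0909091 ≈ 511 chain.

511 chains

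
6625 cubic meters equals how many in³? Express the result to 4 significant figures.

4.043 × 10^8 cubic inches

1 m³ = 61023.7 in³.
Then 6625 × 61023.7 ≈ 4.043 × 10^8 in³.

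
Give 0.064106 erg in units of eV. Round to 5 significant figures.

1 erg = 6.24151 × 10^11 eV.
Then 0.064106 × 6.24151 × 10^11 ≈ 4.0012 × 10^10 eV.

4.0012 × 10^10 eV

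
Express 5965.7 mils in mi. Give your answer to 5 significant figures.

1 mil = 1.578283e-8 miles.
So 5965.7 × 1.578283e-8 ≈ 9.4156e-5 mi.

9.4156e-5 mi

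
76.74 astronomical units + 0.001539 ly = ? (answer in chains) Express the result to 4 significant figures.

76.74 au = 5.70674 × 10^11 chain and 0.001539 ly = 7.23776 × 10^11 chain.
5.70674 × 10^11 + 7.23776 × 10^11 ≈ 1.294 × 10^12 chain.

1.294 × 10^12 chain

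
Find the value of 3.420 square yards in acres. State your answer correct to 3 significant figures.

0.000707 acres

1 yd² = 0.000206612 acre.
So 3.420 × 0.000206612 ≈ 0.000707 acre.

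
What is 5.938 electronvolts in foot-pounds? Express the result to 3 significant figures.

1 electronvolt = 1.18170e-19 ft·lbf.
Then 5.938 × 1.18170e-19 ≈ 7.02e-19 ft·lbf.

7.02e-19 ft·lbf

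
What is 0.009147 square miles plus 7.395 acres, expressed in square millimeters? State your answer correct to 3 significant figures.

5.36e+10 mm²

0.009147 mi² = 2.36906e+10 mm² and 7.395 acre = 2.99265e+10 mm².
2.36906e+10 + 2.99265e+10 ≈ 5.36e+10 mm².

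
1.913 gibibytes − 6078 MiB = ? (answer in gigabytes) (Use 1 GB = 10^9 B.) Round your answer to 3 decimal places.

-4.319 GB

1.913 GiB = 2.05407 GB and 6078 MiB = 6.37324 GB.
2.05407 − 6.37324 ≈ -4.319 GB.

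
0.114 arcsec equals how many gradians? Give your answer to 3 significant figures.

3.52e-5 gradians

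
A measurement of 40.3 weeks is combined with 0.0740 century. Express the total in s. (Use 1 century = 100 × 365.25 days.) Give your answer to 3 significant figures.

2.58e+8 s

40.3 wk = 2.43734e+7 s and 0.0740 century = 2.33526e+8 s.
2.43734e+7 + 2.33526e+8 ≈ 2.58e+8 s.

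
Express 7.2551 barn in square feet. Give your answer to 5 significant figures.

7.8093 × 10^-27 ft²

1 barn = 1.07639 × 10^-27 ft².
Thus 7.2551 × 1.07639 × 10^-27 ≈ 7.8093 × 10^-27 ft².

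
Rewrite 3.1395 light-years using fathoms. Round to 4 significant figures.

1.624e+16 fathom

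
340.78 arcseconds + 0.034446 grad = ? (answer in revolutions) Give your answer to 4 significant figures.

340.78 arcsec = 0.000262948 rev and 0.034446 grad = 8.61150 × 10^-5 rev.
0.000262948 + 8.61150 × 10^-5 ≈ 0.0003491 rev.

0.0003491 rev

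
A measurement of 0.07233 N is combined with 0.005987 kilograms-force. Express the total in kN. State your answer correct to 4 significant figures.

0.0001310 kN

0.07233 N = 7.23300e-5 kN and 0.005987 kgf = 5.87124e-5 kN.
7.23300e-5 + 5.87124e-5 ≈ 0.0001310 kN.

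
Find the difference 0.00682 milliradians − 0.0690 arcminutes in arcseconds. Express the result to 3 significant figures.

0.00682 mrad = 1.40673 arcsec and 0.0690 arcmin = 4.14000 arcsec.
1.40673 − 4.14000 ≈ -2.73 arcsec.

-2.73 arcsec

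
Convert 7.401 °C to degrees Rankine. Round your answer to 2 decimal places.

504.99 degrees Rankine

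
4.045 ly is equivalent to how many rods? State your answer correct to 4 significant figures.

1 ly = 1.88116e+15 rod.
So 4.045 × 1.88116e+15 ≈ 7.609e+15 rod.

7.609e+15 rod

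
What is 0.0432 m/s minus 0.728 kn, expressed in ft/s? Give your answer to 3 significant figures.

0.0432 m/s = 0.141732 ft/s and 0.728 kn = 1.22873 ft/s.
0.141732 − 1.22873 ≈ -1.09 ft/s.

-1.09 ft/s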